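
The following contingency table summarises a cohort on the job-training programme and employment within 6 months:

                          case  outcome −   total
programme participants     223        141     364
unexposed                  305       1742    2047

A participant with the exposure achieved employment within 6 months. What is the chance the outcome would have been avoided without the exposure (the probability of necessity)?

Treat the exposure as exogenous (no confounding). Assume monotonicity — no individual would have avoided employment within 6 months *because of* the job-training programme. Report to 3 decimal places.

p₁ = P(outcome | exposed) = 223/364 = 0.61264
p₀ = P(outcome | unexposed) = 305/2047 = 0.149
Under exogeneity and monotonicity, PN = (p₁ − p₀)/p₁.
PN = (0.61264 − 0.149) / 0.61264 ≈ 0.7568

PN ≈ 0.757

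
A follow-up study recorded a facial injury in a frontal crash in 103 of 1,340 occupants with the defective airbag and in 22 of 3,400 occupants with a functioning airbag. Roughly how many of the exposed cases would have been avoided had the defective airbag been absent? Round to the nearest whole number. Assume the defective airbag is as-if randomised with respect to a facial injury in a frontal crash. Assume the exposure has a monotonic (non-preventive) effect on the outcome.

p₁ = P(outcome | exposed) = 103/1340 = 0.076866
p₀ = P(outcome | unexposed) = 22/3400 = 0.0064706
PN = (p₁ − p₀)/p₁ = (0.076866 − 0.0064706) / 0.076866 ≈ 0.91582.
Attributable cases ≈ PN × (exposed cases) = 0.91582 × 103 ≈ 94.33.

about 94 cases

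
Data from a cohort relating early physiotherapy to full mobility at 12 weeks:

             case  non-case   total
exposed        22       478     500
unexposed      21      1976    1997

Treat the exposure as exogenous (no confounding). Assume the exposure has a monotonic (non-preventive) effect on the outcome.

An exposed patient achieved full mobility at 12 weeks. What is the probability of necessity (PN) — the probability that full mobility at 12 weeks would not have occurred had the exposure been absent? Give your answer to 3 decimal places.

PN ≈ 0.761

p₁ = P(outcome | exposed) = 22/500 = 0.044
p₀ = P(outcome | unexposed) = 21/1997 = 0.010516
Under exogeneity and monotonicity, PN = (p₁ − p₀)/p₁.
PN = (0.044 − 0.010516) / 0.044 ≈ 0.7610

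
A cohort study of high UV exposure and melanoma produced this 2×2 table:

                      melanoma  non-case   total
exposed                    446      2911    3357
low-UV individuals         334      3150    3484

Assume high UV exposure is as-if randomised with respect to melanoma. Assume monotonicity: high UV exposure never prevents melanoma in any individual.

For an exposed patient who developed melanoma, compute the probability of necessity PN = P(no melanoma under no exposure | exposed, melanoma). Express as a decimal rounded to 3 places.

p₁ = P(outcome | exposed) = 446/3357 = 0.13286
p₀ = P(outcome | unexposed) = 334/3484 = 0.095867
Under exogeneity and monotonicity, PN = (p₁ − p₀) / p₁.
PN = (0.13286 − 0.095867) / 0.13286 = 0.03699 / 0.13286 ≈ 0.2784

PN ≈ 0.278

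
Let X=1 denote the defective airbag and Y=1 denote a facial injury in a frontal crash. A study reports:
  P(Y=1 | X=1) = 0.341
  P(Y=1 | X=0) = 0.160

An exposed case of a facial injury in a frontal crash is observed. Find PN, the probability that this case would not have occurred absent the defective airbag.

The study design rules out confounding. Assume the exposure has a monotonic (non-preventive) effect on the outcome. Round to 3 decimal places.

PN ≈ 0.531

Let p₁ = 0.341, p₀ = 0.16.
Under exogeneity and monotonicity, PN = (p₁ − p₀) / p₁.
PN = (0.341 − 0.16) / 0.341 = 0.181 / 0.341 ≈ 0.5308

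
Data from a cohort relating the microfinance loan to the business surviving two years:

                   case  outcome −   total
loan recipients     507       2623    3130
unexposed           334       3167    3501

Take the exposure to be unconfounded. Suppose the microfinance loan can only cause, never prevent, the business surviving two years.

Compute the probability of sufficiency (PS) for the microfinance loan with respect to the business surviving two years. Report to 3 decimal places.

PS ≈ 0.074

p₁ = P(outcome | exposed) = 507/3130 = 0.16198
p₀ = P(outcome | unexposed) = 334/3501 = 0.095401
Under exogeneity and monotonicity, PS = (p₁ − p₀)/(1 − p₀).
PS = (0.16198 − 0.095401) / 0.9046 ≈ 0.0736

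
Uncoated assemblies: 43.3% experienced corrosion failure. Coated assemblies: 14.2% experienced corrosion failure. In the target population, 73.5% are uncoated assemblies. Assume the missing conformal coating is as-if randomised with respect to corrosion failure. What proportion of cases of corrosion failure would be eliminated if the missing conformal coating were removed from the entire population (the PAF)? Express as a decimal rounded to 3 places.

p₁ = 0.433, p₀ = 0.142.
Overall risk P(Y=1) = π·p₁ + (1−π)·p₀ = 0.735×0.433 + 0.265×0.142 = 0.35589.
Under exogeneity, PAF = [P(Y=1) − p₀] / P(Y=1).
PAF = (0.35589 − 0.142) / 0.35589 ≈ 0.6010

PAF ≈ 0.601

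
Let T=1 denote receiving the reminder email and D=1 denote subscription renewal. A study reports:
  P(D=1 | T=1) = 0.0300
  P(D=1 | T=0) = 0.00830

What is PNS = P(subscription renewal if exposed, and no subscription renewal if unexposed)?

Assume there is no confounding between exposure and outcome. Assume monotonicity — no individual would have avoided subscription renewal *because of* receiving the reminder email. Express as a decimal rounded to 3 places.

PNS ≈ 0.022

Let p₁ = 0.03, p₀ = 0.0083.
Under exogeneity and monotonicity, PNS = p₁ − p₀.
PNS = 0.03 − 0.0083 = 0.0217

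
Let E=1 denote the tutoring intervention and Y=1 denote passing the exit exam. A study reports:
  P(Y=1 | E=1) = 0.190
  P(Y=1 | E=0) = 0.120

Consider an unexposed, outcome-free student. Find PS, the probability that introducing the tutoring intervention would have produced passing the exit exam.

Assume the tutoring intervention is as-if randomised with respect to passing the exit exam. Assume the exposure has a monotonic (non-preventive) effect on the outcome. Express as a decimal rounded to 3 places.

Let p₁ = 0.19, p₀ = 0.12.
Under exogeneity and monotonicity, PS = (p₁ − p₀) / (1 − p₀).
PS = (0.19 − 0.12) / (1 − 0.12) = 0.07 / 0.88 ≈ 0.0795

PS ≈ 0.080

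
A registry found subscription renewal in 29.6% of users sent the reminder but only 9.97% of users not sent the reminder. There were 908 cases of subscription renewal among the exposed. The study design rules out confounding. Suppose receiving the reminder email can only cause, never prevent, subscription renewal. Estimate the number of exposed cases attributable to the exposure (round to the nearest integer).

p₁ = 0.296, p₀ = 0.0997.
PN = (p₁ − p₀)/p₁ = (0.296 − 0.0997) / 0.296 ≈ 0.66318.
Attributable cases ≈ PN × (exposed cases) = 0.66318 × 908 ≈ 602.16.

about 602 cases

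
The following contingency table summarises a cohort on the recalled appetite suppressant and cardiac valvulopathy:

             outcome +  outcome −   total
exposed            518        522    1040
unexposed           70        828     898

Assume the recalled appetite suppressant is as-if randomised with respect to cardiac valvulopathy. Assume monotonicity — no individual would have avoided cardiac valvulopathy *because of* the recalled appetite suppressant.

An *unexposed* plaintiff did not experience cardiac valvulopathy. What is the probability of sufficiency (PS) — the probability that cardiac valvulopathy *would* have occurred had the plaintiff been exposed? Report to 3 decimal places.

p₁ = P(outcome | exposed) = 518/1040 = 0.49808
p₀ = P(outcome | unexposed) = 70/898 = 0.077951
Under exogeneity and monotonicity, PS = (p₁ − p₀)/(1 − p₀).
PS = (0.49808 − 0.077951) / 0.92205 ≈ 0.4556

PS ≈ 0.456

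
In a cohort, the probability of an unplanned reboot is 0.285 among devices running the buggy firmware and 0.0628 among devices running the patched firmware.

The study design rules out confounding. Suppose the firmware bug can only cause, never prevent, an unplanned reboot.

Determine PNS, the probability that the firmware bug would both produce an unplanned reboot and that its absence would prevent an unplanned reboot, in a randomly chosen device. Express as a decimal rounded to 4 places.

Let p₁ = 0.285, p₀ = 0.0628.
Under exogeneity and monotonicity, PNS = p₁ − p₀.
PNS = 0.285 − 0.0628 = 0.2222

PNS ≈ 0.2222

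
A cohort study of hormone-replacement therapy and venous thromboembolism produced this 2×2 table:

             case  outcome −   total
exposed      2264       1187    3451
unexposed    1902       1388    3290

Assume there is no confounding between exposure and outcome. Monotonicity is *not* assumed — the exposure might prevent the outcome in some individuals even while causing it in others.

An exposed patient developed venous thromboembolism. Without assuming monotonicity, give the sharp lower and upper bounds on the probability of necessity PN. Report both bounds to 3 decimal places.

0.119 ≤ PN ≤ 0.643

p₁ = P(outcome | exposed) = 2264/3451 = 0.65604
p₀ = P(outcome | unexposed) = 1902/3290 = 0.57812
Under exogeneity alone the bounds on PN are max{0,(p₁−p₀)/p₁} ≤ PN ≤ min{1,(1−p₀)/p₁}.
  lower = (p₁ − p₀)/p₁ = 0.077926 / 0.65604 ≈ 0.1188
  upper = min{1, (1 − p₀)/p₁} = 0.42188 / 0.65604 ≈ 0.6431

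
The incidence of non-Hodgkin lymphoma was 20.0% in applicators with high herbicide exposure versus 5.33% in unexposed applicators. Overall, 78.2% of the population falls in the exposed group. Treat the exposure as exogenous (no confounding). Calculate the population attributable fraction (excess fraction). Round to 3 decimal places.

PAF ≈ 0.683

p₁ = 0.2, p₀ = 0.0533.
Overall risk P(Y=1) = π·p₁ + (1−π)·p₀ = 0.782×0.2 + 0.218×0.0533 = 0.16802.
Under exogeneity, PAF = [P(Y=1) − p₀] / P(Y=1).
PAF = (0.16802 − 0.0533) / 0.16802 ≈ 0.6828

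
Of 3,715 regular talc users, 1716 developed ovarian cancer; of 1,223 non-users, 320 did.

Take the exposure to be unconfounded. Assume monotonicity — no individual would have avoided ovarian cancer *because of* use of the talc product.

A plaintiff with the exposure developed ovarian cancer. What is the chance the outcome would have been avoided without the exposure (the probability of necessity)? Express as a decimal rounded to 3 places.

PN ≈ 0.434

p₁ = P(outcome | exposed) = 1716/3715 = 0.46191
p₀ = P(outcome | unexposed) = 320/1223 = 0.26165
Under exogeneity and monotonicity, PN = (p₁ − p₀) / p₁.
PN = (0.46191 − 0.26165) / 0.46191 = 0.20026 / 0.46191 ≈ 0.4335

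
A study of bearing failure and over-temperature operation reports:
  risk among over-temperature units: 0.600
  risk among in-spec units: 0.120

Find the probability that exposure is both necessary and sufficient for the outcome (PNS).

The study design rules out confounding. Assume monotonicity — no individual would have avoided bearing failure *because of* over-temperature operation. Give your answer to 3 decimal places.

PNS ≈ 0.480

Let p₁ = 0.6, p₀ = 0.12.
Under exogeneity and monotonicity, PNS = p₁ − p₀.
PNS = 0.6 − 0.12 = 0.48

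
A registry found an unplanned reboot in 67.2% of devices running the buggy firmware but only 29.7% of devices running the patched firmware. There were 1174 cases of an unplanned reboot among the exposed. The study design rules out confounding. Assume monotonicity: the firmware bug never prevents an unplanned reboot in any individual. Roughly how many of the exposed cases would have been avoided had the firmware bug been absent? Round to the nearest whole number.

p₁ = 0.672, p₀ = 0.297.
PN = (p₁ − p₀)/p₁ = (0.672 − 0.297) / 0.672 ≈ 0.55804.
Attributable cases ≈ PN × (exposed cases) = 0.55804 × 1174 ≈ 655.13.

about 655 cases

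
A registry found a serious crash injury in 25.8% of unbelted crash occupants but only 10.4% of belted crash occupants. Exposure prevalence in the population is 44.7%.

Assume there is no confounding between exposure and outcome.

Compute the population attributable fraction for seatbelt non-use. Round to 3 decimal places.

p₁ = 0.258, p₀ = 0.104.
Overall risk P(Y=1) = π·p₁ + (1−π)·p₀ = 0.447×0.258 + 0.553×0.104 = 0.17284.
Under exogeneity, PAF = [P(Y=1) − p₀] / P(Y=1).
PAF = (0.17284 − 0.104) / 0.17284 ≈ 0.3983

PAF ≈ 0.398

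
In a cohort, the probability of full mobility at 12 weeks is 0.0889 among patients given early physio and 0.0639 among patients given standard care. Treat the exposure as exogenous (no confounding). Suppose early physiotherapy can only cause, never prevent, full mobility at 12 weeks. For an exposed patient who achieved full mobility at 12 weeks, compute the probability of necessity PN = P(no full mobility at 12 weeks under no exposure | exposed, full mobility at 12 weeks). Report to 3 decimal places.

Let p₁ = 0.0889, p₀ = 0.0639.
Under exogeneity and monotonicity, PN = (p₁ − p₀) / p₁.
PN = (0.0889 − 0.0639) / 0.0889 = 0.025 / 0.0889 ≈ 0.2812

PN ≈ 0.281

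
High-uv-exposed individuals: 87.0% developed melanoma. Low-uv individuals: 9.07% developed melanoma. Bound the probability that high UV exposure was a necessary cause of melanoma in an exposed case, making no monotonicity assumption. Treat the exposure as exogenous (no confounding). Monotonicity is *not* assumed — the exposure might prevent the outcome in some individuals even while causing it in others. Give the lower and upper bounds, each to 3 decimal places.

p₁ = 0.87, p₀ = 0.0907.
Under exogeneity alone the bounds on PN are max{0,(p₁−p₀)/p₁} ≤ PN ≤ min{1,(1−p₀)/p₁}.
  lower = (p₁ − p₀)/p₁ = 0.7793 / 0.87 ≈ 0.8957
  upper = min{1, (1 − p₀)/p₁} = 0.9093 / 0.87 ≈ 1.0452 → capped at 1

0.896 ≤ PN ≤ 1.000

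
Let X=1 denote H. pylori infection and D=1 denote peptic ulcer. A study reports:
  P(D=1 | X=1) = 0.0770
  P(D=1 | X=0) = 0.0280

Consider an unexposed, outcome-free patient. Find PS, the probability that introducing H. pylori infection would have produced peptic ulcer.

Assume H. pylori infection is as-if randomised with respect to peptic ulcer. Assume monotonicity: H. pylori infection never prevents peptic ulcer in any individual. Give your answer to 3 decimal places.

PS ≈ 0.050

Let p₁ = 0.077, p₀ = 0.028.
Under exogeneity and monotonicity, PS = (p₁ − p₀) / (1 − p₀).
PS = (0.077 − 0.028) / (1 − 0.028) = 0.049 / 0.972 ≈ 0.0504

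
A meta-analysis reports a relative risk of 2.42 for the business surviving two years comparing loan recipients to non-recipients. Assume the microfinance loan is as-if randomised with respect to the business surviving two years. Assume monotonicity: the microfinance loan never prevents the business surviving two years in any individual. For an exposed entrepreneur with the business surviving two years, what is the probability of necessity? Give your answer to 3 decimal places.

PN ≈ 0.587

Under exogeneity and monotonicity, PN = (RR − 1) / RR = 1 − 1/RR.
PN = (2.42 − 1) / 2.42 = 1.42 / 2.42 ≈ 0.5868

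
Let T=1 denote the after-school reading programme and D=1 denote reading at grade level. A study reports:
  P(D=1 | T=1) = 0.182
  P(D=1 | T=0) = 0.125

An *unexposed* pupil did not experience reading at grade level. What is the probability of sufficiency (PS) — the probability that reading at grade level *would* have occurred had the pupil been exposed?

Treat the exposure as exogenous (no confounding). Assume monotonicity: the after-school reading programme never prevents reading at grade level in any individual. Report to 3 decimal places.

PS ≈ 0.065

Let p₁ = 0.182, p₀ = 0.125.
Under exogeneity and monotonicity, PS = (p₁ − p₀) / (1 − p₀).
PS = (0.182 − 0.125) / (1 − 0.125) = 0.057 / 0.875 ≈ 0.0651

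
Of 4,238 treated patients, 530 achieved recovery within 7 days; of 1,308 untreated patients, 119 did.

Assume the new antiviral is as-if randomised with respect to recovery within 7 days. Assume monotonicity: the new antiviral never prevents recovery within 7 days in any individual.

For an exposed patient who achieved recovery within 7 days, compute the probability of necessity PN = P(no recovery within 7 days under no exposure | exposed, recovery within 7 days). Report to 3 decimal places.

PN ≈ 0.273

p₁ = P(outcome | exposed) = 530/4238 = 0.12506
p₀ = P(outcome | unexposed) = 119/1308 = 0.090979
Under exogeneity and monotonicity, PN = (p₁ − p₀) / p₁.
PN = (0.12506 − 0.090979) / 0.12506 = 0.03408 / 0.12506 ≈ 0.2725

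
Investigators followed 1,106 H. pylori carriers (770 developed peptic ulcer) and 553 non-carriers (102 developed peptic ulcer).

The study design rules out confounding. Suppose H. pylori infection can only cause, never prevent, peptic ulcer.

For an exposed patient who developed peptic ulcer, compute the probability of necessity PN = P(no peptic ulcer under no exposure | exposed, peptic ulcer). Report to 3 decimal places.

PN ≈ 0.735

p₁ = P(outcome | exposed) = 770/1106 = 0.6962
p₀ = P(outcome | unexposed) = 102/553 = 0.18445
Under exogeneity and monotonicity, PN = (p₁ − p₀) / p₁.
PN = (0.6962 − 0.18445) / 0.6962 = 0.51175 / 0.6962 ≈ 0.7351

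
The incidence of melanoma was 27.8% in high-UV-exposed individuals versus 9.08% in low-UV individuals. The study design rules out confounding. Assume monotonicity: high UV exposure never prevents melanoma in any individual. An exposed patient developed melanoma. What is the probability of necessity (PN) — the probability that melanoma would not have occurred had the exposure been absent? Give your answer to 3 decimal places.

p₁ = 0.278, p₀ = 0.0908.
Under exogeneity and monotonicity, PN = (p₁ − p₀) / p₁.
PN = (0.278 − 0.0908) / 0.278 = 0.1872 / 0.278 ≈ 0.6734

PN ≈ 0.673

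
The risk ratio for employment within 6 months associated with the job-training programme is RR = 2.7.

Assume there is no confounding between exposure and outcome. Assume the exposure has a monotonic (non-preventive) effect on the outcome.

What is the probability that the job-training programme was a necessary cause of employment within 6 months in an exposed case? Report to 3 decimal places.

PN ≈ 0.630

Under exogeneity and monotonicity, PN = (RR − 1) / RR = 1 − 1/RR.
PN = (2.7 − 1) / 2.7 = 1.7 / 2.7 ≈ 0.6296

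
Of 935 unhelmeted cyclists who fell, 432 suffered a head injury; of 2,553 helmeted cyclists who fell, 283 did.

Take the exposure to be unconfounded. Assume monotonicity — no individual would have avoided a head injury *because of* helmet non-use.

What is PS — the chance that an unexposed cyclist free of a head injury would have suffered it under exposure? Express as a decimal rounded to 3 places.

PS ≈ 0.395

p₁ = P(outcome | exposed) = 432/935 = 0.46203
p₀ = P(outcome | unexposed) = 283/2553 = 0.11085
Under exogeneity and monotonicity, PS = (p₁ − p₀) / (1 − p₀).
PS = (0.46203 − 0.11085) / (1 − 0.11085) = 0.35118 / 0.88915 ≈ 0.3950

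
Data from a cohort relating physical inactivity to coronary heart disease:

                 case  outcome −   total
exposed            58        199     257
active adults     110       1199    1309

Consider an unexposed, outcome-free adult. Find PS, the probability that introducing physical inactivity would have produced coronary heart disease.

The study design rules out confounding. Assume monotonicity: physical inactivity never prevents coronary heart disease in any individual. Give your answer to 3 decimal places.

p₁ = P(outcome | exposed) = 58/257 = 0.22568
p₀ = P(outcome | unexposed) = 110/1309 = 0.084034
Under exogeneity and monotonicity, PS = (p₁ − p₀)/(1 − p₀).
PS = (0.22568 − 0.084034) / 0.91597 ≈ 0.1546

PS ≈ 0.155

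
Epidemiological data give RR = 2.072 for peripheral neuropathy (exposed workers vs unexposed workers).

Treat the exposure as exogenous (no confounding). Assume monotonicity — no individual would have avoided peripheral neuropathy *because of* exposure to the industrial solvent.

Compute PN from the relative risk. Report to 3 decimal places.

PN ≈ 0.517

Under exogeneity and monotonicity, PN = (RR − 1) / RR = 1 − 1/RR.
PN = (2.072 − 1) / 2.072 = 1.072 / 2.072 ≈ 0.5174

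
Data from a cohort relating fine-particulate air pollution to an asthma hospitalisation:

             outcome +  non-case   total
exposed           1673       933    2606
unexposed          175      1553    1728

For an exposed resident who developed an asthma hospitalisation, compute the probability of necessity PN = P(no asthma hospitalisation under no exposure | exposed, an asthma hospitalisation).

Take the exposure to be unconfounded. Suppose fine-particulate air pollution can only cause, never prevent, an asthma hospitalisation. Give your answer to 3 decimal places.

PN ≈ 0.842

p₁ = P(outcome | exposed) = 1673/2606 = 0.64198
p₀ = P(outcome | unexposed) = 175/1728 = 0.10127
Under exogeneity and monotonicity, PN = (p₁ − p₀)/p₁.
PN = (0.64198 − 0.10127) / 0.64198 ≈ 0.8422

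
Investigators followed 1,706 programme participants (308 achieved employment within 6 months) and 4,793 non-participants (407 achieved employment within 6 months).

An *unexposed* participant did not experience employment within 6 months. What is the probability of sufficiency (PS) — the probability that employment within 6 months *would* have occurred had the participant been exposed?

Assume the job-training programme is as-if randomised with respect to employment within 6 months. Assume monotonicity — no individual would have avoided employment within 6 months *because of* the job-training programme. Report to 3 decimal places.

p₁ = P(outcome | exposed) = 308/1706 = 0.18054
p₀ = P(outcome | unexposed) = 407/4793 = 0.084916
Under exogeneity and monotonicity, PS = (p₁ − p₀) / (1 − p₀).
PS = (0.18054 − 0.084916) / (1 − 0.084916) = 0.095624 / 0.91508 ≈ 0.1045

PS ≈ 0.104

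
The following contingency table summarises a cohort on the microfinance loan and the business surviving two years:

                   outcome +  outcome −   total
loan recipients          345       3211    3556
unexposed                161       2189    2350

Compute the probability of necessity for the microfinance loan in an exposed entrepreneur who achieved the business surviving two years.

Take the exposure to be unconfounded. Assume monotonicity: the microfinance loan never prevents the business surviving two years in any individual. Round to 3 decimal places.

PN ≈ 0.294

p₁ = P(outcome | exposed) = 345/3556 = 0.097019
p₀ = P(outcome | unexposed) = 161/2350 = 0.068511
Under exogeneity and monotonicity, PN = (p₁ − p₀) / p₁.
PN = (0.097019 − 0.068511) / 0.097019 = 0.028508 / 0.097019 ≈ 0.2938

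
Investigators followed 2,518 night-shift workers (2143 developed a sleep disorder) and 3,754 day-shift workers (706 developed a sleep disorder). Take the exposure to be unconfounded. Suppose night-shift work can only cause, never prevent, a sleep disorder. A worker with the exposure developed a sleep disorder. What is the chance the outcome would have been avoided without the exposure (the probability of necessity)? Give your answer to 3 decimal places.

p₁ = P(outcome | exposed) = 2143/2518 = 0.85107
p₀ = P(outcome | unexposed) = 706/3754 = 0.18807
Under exogeneity and monotonicity, PN = (p₁ − p₀) / p₁.
PN = (0.85107 − 0.18807) / 0.85107 = 0.66301 / 0.85107 ≈ 0.7790

PN ≈ 0.779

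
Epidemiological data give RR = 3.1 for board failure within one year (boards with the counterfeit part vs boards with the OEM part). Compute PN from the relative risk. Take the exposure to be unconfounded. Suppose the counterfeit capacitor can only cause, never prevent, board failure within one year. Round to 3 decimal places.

Under exogeneity and monotonicity, PN = (RR − 1) / RR = 1 − 1/RR.
PN = (3.1 − 1) / 3.1 = 2.1 / 3.1 ≈ 0.6774

PN ≈ 0.677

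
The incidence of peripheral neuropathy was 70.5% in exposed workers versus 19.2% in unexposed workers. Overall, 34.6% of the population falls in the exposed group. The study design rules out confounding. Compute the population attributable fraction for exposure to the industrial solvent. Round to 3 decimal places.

p₁ = 0.705, p₀ = 0.192.
Overall risk P(Y=1) = π·p₁ + (1−π)·p₀ = 0.346×0.705 + 0.654×0.192 = 0.3695.
Under exogeneity, PAF = [P(Y=1) − p₀] / P(Y=1).
PAF = (0.3695 − 0.192) / 0.3695 ≈ 0.4804

PAF ≈ 0.480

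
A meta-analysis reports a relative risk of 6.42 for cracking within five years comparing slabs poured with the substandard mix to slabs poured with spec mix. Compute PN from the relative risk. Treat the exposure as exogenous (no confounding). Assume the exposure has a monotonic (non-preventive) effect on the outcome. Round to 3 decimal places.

PN ≈ 0.844

Under exogeneity and monotonicity, PN = (RR − 1) / RR = 1 − 1/RR.
PN = (6.42 − 1) / 6.42 = 5.42 / 6.42 ≈ 0.8442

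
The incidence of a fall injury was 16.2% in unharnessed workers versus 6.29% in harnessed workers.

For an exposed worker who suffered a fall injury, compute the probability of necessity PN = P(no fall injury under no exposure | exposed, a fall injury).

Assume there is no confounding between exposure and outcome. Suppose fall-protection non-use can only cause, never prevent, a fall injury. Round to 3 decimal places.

PN ≈ 0.612

p₁ = 0.162, p₀ = 0.0629.
Under exogeneity and monotonicity, PN = (p₁ − p₀) / p₁.
PN = (0.162 − 0.0629) / 0.162 = 0.0991 / 0.162 ≈ 0.6117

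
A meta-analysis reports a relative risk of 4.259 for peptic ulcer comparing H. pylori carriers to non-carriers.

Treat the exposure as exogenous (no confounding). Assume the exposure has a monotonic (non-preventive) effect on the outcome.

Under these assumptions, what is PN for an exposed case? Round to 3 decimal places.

PN ≈ 0.765

Under exogeneity and monotonicity, PN = (RR − 1) / RR = 1 − 1/RR.
PN = (4.259 − 1) / 4.259 = 3.259 / 4.259 ≈ 0.7652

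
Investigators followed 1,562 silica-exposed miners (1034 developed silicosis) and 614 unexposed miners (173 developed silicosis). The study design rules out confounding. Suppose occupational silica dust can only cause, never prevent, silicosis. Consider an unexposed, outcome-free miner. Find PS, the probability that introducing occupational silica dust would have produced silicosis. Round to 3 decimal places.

PS ≈ 0.529

p₁ = P(outcome | exposed) = 1034/1562 = 0.66197
p₀ = P(outcome | unexposed) = 173/614 = 0.28176
Under exogeneity and monotonicity, PS = (p₁ − p₀) / (1 − p₀).
PS = (0.66197 − 0.28176) / (1 − 0.28176) = 0.38021 / 0.71824 ≈ 0.5294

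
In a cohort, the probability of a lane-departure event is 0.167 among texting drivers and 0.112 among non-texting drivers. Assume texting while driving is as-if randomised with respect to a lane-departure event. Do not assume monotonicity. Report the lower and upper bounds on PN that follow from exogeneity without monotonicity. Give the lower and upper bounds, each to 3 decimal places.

0.329 ≤ PN ≤ 1.000

Let p₁ = 0.167, p₀ = 0.112.
Under exogeneity alone the bounds on PN are max{0,(p₁−p₀)/p₁} ≤ PN ≤ min{1,(1−p₀)/p₁}.
  lower = (p₁ − p₀)/p₁ = 0.055 / 0.167 ≈ 0.3293
  upper = min{1, (1 − p₀)/p₁} = 0.888 / 0.167 ≈ 5.3174 → capped at 1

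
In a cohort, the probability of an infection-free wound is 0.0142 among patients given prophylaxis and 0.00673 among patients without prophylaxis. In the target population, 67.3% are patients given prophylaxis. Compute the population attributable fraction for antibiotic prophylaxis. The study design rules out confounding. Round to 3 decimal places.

Let p₁ = 0.0142, p₀ = 0.00673.
Overall risk P(Y=1) = π·p₁ + (1−π)·p₀ = 0.673×0.0142 + 0.327×0.00673 = 0.011757.
Under exogeneity, PAF = [P(Y=1) − p₀] / P(Y=1).
PAF = (0.011757 − 0.00673) / 0.011757 ≈ 0.4276

PAF ≈ 0.428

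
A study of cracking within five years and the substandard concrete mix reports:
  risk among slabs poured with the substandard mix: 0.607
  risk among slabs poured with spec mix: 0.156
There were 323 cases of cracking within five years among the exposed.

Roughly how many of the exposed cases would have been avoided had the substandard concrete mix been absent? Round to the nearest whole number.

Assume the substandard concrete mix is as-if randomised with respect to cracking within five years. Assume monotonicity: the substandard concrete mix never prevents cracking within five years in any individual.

about 240 cases

Let p₁ = 0.607, p₀ = 0.156.
PN = (p₁ − p₀)/p₁ = (0.607 − 0.156) / 0.607 ≈ 0.74300.
Attributable cases ≈ PN × (exposed cases) = 0.74300 × 323 ≈ 239.99.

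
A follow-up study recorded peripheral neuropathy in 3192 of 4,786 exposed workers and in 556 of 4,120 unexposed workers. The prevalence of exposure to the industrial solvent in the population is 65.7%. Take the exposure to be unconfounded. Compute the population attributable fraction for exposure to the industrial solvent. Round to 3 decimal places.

p₁ = P(outcome | exposed) = 3192/4786 = 0.66695
p₀ = P(outcome | unexposed) = 556/4120 = 0.13495
Overall risk P(Y=1) = π·p₁ + (1−π)·p₀ = 0.657×0.66695 + 0.343×0.13495 = 0.48447.
Under exogeneity, PAF = [P(Y=1) − p₀] / P(Y=1).
PAF = (0.48447 − 0.13495) / 0.48447 ≈ 0.7214

PAF ≈ 0.721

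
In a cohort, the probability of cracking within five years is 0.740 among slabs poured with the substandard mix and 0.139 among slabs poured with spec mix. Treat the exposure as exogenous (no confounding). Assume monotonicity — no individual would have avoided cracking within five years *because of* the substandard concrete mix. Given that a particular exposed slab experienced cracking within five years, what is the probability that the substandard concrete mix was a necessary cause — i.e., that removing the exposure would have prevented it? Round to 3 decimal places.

Let p₁ = 0.74, p₀ = 0.139.
Under exogeneity and monotonicity, PN = (p₁ − p₀) / p₁.
PN = (0.74 − 0.139) / 0.74 = 0.601 / 0.74 ≈ 0.8122

PN ≈ 0.812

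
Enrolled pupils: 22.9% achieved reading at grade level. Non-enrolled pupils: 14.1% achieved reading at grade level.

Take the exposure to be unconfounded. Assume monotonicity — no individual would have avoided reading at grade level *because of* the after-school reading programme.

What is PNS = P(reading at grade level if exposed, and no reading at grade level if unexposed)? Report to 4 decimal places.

PNS ≈ 0.0880

p₁ = 0.229, p₀ = 0.141.
Under exogeneity and monotonicity, PNS = p₁ − p₀.
PNS = 0.229 − 0.141 = 0.088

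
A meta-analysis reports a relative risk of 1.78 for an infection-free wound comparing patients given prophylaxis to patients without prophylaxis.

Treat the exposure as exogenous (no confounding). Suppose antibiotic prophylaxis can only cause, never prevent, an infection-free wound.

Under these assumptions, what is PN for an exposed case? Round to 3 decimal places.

PN ≈ 0.438

Under exogeneity and monotonicity, PN = (RR − 1) / RR = 1 − 1/RR.
PN = (1.78 − 1) / 1.78 = 0.78 / 1.78 ≈ 0.4382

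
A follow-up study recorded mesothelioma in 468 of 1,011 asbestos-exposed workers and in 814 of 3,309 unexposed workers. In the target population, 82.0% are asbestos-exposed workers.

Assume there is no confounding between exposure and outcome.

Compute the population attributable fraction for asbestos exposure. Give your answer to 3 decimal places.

PAF ≈ 0.420

p₁ = P(outcome | exposed) = 468/1011 = 0.46291
p₀ = P(outcome | unexposed) = 814/3309 = 0.246
Overall risk P(Y=1) = π·p₁ + (1−π)·p₀ = 0.82×0.46291 + 0.18×0.246 = 0.42386.
Under exogeneity, PAF = [P(Y=1) − p₀] / P(Y=1).
PAF = (0.42386 − 0.246) / 0.42386 ≈ 0.4196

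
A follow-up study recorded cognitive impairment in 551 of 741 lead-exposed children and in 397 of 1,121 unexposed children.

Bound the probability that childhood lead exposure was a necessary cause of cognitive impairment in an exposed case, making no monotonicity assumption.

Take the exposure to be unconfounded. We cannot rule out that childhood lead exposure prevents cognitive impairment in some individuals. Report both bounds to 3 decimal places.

0.524 ≤ PN ≤ 0.869

p₁ = P(outcome | exposed) = 551/741 = 0.74359
p₀ = P(outcome | unexposed) = 397/1121 = 0.35415
Under exogeneity alone the bounds on PN are max{0,(p₁−p₀)/p₁} ≤ PN ≤ min{1,(1−p₀)/p₁}.
  lower = (p₁ − p₀)/p₁ = 0.38944 / 0.74359 ≈ 0.5237
  upper = min{1, (1 − p₀)/p₁} = 0.64585 / 0.74359 ≈ 0.8686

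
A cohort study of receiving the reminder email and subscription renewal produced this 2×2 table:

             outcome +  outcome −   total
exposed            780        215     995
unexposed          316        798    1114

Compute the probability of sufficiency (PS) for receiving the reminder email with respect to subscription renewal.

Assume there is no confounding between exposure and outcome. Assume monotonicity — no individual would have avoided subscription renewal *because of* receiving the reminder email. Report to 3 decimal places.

PS ≈ 0.698

p₁ = P(outcome | exposed) = 780/995 = 0.78392
p₀ = P(outcome | unexposed) = 316/1114 = 0.28366
Under exogeneity and monotonicity, PS = (p₁ − p₀)/(1 − p₀).
PS = (0.78392 − 0.28366) / 0.71634 ≈ 0.6984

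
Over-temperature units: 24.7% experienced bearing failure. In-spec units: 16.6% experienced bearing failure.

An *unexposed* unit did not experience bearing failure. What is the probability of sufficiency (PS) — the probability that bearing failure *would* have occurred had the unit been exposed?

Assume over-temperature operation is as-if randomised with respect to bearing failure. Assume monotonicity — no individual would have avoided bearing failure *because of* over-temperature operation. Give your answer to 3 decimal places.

PS ≈ 0.097

p₁ = 0.247, p₀ = 0.166.
Under exogeneity and monotonicity, PS = (p₁ − p₀) / (1 − p₀).
PS = (0.247 − 0.166) / (1 − 0.166) = 0.081 / 0.834 ≈ 0.0971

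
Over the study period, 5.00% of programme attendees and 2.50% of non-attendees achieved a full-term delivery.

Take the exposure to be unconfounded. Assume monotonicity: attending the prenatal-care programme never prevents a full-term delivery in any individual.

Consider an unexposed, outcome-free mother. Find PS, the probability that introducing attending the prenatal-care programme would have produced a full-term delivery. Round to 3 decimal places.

p₁ = 0.05, p₀ = 0.025.
Under exogeneity and monotonicity, PS = (p₁ − p₀) / (1 − p₀).
PS = (0.05 − 0.025) / (1 − 0.025) = 0.025 / 0.975 ≈ 0.0256

PS ≈ 0.026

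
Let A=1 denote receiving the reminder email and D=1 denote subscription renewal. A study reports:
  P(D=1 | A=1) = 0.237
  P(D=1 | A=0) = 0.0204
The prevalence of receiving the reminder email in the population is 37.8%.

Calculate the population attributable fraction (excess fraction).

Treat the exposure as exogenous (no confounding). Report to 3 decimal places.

Let p₁ = 0.237, p₀ = 0.0204.
Overall risk P(Y=1) = π·p₁ + (1−π)·p₀ = 0.378×0.237 + 0.622×0.0204 = 0.10227.
Under exogeneity, PAF = [P(Y=1) − p₀] / P(Y=1).
PAF = (0.10227 − 0.0204) / 0.10227 ≈ 0.8005

PAF ≈ 0.801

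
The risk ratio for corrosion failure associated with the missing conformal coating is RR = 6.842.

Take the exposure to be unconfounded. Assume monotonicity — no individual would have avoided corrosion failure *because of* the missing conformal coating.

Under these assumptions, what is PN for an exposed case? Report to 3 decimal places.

PN ≈ 0.854

Under exogeneity and monotonicity, PN = (RR − 1) / RR = 1 − 1/RR.
PN = (6.842 − 1) / 6.842 = 5.842 / 6.842 ≈ 0.8538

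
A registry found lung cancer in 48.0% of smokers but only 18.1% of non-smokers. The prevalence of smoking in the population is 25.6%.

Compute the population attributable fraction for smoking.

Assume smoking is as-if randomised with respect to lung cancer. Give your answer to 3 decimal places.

PAF ≈ 0.297

p₁ = 0.48, p₀ = 0.181.
Overall risk P(Y=1) = π·p₁ + (1−π)·p₀ = 0.256×0.48 + 0.744×0.181 = 0.25754.
Under exogeneity, PAF = [P(Y=1) − p₀] / P(Y=1).
PAF = (0.25754 − 0.181) / 0.25754 ≈ 0.2972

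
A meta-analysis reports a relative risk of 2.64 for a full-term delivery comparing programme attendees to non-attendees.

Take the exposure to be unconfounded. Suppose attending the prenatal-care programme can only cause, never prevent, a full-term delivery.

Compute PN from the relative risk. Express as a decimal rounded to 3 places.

Under exogeneity and monotonicity, PN = (RR − 1) / RR = 1 − 1/RR.
PN = (2.64 − 1) / 2.64 = 1.64 / 2.64 ≈ 0.6212

PN ≈ 0.621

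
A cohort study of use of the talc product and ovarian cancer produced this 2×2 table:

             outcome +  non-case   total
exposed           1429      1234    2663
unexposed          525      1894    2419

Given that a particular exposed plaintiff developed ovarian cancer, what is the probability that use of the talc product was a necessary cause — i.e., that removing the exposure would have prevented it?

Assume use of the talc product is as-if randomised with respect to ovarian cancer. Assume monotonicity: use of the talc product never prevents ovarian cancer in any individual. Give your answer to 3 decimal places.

PN ≈ 0.596

p₁ = P(outcome | exposed) = 1429/2663 = 0.53661
p₀ = P(outcome | unexposed) = 525/2419 = 0.21703
Under exogeneity and monotonicity, PN = (p₁ − p₀) / p₁.
PN = (0.53661 − 0.21703) / 0.53661 = 0.31958 / 0.53661 ≈ 0.5956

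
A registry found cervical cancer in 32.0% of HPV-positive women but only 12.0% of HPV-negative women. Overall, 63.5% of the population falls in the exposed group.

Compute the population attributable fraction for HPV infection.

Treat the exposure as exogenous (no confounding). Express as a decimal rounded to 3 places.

p₁ = 0.32, p₀ = 0.12.
Overall risk P(Y=1) = π·p₁ + (1−π)·p₀ = 0.635×0.32 + 0.365×0.12 = 0.247.
Under exogeneity, PAF = [P(Y=1) − p₀] / P(Y=1).
PAF = (0.247 − 0.12) / 0.247 ≈ 0.5142

PAF ≈ 0.514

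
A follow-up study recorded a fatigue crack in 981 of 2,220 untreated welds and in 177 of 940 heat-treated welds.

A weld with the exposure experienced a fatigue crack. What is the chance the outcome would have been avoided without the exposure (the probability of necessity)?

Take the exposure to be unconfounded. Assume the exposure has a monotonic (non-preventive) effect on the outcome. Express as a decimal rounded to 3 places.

p₁ = P(outcome | exposed) = 981/2220 = 0.44189
p₀ = P(outcome | unexposed) = 177/940 = 0.1883
Under exogeneity and monotonicity, PN = (p₁ − p₀) / p₁.
PN = (0.44189 − 0.1883) / 0.44189 = 0.25359 / 0.44189 ≈ 0.5739

PN ≈ 0.574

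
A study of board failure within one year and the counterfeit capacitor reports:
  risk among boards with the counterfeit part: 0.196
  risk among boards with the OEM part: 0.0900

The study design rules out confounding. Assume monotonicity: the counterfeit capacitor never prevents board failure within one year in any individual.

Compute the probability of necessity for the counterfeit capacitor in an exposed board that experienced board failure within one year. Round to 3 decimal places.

PN ≈ 0.541

Let p₁ = 0.196, p₀ = 0.09.
Under exogeneity and monotonicity, PN = (p₁ − p₀) / p₁.
PN = (0.196 − 0.09) / 0.196 = 0.106 / 0.196 ≈ 0.5408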